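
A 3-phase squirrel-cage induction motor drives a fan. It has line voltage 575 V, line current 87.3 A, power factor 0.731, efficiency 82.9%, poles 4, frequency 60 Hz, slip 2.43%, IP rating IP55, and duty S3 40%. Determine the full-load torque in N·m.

P_in = √3·V·I·cosφ = 1.732 × 575 × 87.3 × 0.731 = 63555 W
P_out = η·P_in = 0.829 × 63555 = 52687 W
n_s = 120×60/4 = 1800 rpm; n = 1800×(1−0.0243) = 1756 rpm
ω = 2π×1756/60 = 183.9 rad/s
τ = P_out/ω = 52687/183.9 = 286 N·m

286 N·m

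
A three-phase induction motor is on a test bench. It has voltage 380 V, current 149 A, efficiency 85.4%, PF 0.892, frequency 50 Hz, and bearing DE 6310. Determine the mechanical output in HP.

100 HP

P_in = √3·V·I·cosφ = 1.732 × 380 × 149 × 0.892 = 87475 W
P_out = η·P_in = 0.854 × 87475 = 74704 W
= 74704/746 = 100 HP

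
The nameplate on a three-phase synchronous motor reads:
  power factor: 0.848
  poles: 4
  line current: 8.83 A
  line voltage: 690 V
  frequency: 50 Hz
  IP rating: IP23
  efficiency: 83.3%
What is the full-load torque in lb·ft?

P_in = √3·V·I·cosφ = 1.732 × 690 × 8.83 × 0.848 = 8949 W
P_out = η·P_in = 0.833 × 8949 = 7455 W
n = n_s = 120×50/4 = 1500 rpm (synchronous)
ω = 2π×1500/60 = 157.1 rad/s
τ = P_out/ω = 7455/157.1 = 47.45 N·m
In lb·ft: 47.45/1.356 = 35 lb·ft

35 lb·ft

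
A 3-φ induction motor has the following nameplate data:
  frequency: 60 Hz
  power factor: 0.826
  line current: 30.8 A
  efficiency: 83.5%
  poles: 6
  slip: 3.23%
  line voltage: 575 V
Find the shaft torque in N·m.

P_in = √3·V·I·cosφ = 1.732 × 575 × 30.8 × 0.826 = 25336 W
P_out = η·P_in = 0.835 × 25336 = 21156 W
n_s = 120×60/6 = 1200 rpm; n = 1200×(1−0.0323) = 1161 rpm
ω = 2π×1161/60 = 121.6 rad/s
τ = P_out/ω = 21156/121.6 = 174 N·m

174 N·m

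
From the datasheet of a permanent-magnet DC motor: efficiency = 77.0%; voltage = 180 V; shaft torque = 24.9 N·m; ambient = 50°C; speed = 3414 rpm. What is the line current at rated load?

ω = 2π×3414/60 = 357.5 rad/s; P_out = τω = 24.9 × 357.5 = 8902 W
P_in = P_out / η = 8902 / 0.770 = 11561 W
I = P_in / V = 11561 / 180 = 64.2 A

64.2 A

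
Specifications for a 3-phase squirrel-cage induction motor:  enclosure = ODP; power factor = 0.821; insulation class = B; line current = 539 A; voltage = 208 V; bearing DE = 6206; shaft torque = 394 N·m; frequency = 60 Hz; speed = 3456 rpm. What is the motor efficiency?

89.4 %

ω = 2π × 3456/60 = 361.9 rad/s; P_out = τω = 394 × 361.9 = 142589 W
P_in = √3·V_L·I_L·cosφ = 1.732 × 208 × 539 × 0.821 = 159420 W
η = P_out / P_in = 142589 / 159420 = 0.894 = 89.4%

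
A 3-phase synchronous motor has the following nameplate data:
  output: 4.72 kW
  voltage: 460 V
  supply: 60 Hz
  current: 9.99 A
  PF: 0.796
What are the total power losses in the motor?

1.62 kW

P_in = √3·V·I·cosφ = 1.732×460×9.99×0.796 = 6336 W
P_out = 4720 W
Losses = P_in − P_out = 6336 − 4720 = 1616 W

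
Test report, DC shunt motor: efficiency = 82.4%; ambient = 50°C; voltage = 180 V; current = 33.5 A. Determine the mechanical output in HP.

P_in = V·I = 180 × 33.5 = 6030 W
P_out = η·P_in = 0.824 × 6030 = 4969 W
= 4969/746 = 6.66 HP

6.66 HP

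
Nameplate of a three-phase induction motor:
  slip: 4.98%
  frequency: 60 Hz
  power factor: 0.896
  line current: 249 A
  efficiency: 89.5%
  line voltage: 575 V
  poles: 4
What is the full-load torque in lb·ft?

819 lb·ft

P_in = √3·V·I·cosφ = 1.732 × 575 × 249 × 0.896 = 222189 W
P_out = η·P_in = 0.895 × 222189 = 198859 W
n_s = 120×60/4 = 1800 rpm; n = 1800×(1−0.0498) = 1710 rpm
ω = 2π×1710/60 = 179.1 rad/s
τ = P_out/ω = 198859/179.1 = 1110 N·m
In lb·ft: 1110/1.356 = 819 lb·ft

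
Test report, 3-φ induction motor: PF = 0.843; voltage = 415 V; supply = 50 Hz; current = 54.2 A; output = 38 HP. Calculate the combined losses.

P_in = √3·V·I·cosφ = 1.732×415×54.2×0.843 = 32841 W
P_out = 38×746 = 28348 W
Losses = P_in − P_out = 32841 − 28348 = 4493 W

4490 W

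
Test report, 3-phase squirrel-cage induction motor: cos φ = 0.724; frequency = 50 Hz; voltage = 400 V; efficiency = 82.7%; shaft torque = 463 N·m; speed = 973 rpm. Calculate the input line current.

114 A

ω = 2π×973/60 = 101.9 rad/s; P_out = τω = 463 × 101.9 = 47180 W
P_in = P_out / η = 47180 / 0.827 = 57050 W
I_L = P_in / (√3·V_L·cosφ) = 57050 / (1.732 × 400 × 0.724) = 114 A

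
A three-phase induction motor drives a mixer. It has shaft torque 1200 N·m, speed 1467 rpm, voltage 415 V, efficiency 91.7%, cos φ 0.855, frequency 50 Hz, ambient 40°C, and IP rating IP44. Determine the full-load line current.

ω = 2π×1467/60 = 153.6 rad/s; P_out = τω = 1200 × 153.6 = 184320 W
P_in = P_out / η = 184320 / 0.917 = 201003 W
I_L = P_in / (√3·V_L·cosφ) = 201003 / (1.732 × 415 × 0.855) = 327 A

327 A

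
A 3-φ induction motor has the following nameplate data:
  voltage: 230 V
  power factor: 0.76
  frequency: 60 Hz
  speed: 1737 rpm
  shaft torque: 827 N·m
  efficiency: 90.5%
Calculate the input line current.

549 A

ω = 2π×1737/60 = 181.9 rad/s; P_out = τω = 827 × 181.9 = 150431 W
P_in = P_out / η = 150431 / 0.905 = 166222 W
I_L = P_in / (√3·V_L·cosφ) = 166222 / (1.732 × 230 × 0.76) = 549 A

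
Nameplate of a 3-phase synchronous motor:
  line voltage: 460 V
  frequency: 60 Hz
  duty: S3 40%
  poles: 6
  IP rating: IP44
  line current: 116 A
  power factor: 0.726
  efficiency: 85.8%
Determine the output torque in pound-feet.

338 lb·ft

P_in = √3·V·I·cosφ = 1.732 × 460 × 116 × 0.726 = 67097 W
P_out = η·P_in = 0.858 × 67097 = 57569 W
n = n_s = 120×60/6 = 1200 rpm (synchronous)
ω = 2π×1200/60 = 125.7 rad/s
τ = P_out/ω = 57569/125.7 = 458 N·m
In lb·ft: 458/1.356 = 338 lb·ft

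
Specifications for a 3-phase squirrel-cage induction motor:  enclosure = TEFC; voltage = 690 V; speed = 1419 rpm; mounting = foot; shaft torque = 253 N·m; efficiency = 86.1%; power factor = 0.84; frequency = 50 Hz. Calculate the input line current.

43.5 A

ω = 2π×1419/60 = 148.6 rad/s; P_out = τω = 253 × 148.6 = 37596 W
P_in = P_out / η = 37596 / 0.861 = 43666 W
I_L = P_in / (√3·V_L·cosφ) = 43666 / (1.732 × 690 × 0.84) = 43.5 A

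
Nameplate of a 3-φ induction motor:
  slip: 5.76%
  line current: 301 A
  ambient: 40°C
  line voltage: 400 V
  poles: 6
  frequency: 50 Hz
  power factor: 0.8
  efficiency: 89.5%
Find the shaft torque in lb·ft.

P_in = √3·V·I·cosφ = 1.732 × 400 × 301 × 0.8 = 166826 W
P_out = η·P_in = 0.895 × 166826 = 149309 W
n_s = 120×50/6 = 1000 rpm; n = 1000×(1−0.0576) = 942 rpm
ω = 2π×942/60 = 98.65 rad/s
τ = P_out/ω = 149309/98.65 = 1514 N·m
In lb·ft: 1514/1.356 = 1120 lb·ft

1120 lb·ft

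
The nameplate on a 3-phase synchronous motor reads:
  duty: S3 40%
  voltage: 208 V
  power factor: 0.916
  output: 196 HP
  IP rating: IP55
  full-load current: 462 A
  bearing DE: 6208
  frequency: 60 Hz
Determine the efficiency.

P_out = 196 × 746 = 146216 W
P_in = √3·V_L·I_L·cosφ = 1.732 × 208 × 462 × 0.916 = 152457 W
η = P_out / P_in = 146216 / 152457 = 0.959 = 95.9%

95.9 %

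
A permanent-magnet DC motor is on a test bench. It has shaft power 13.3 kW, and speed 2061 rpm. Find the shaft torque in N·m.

ω = 2π × 2061/60 = 215.8 rad/s
τ = P/ω = 13300/215.8 = 61.6 N·m

61.6 N·m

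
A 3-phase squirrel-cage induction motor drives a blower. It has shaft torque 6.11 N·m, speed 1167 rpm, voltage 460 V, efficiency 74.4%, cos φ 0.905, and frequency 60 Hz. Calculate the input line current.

ω = 2π×1167/60 = 122.2 rad/s; P_out = τω = 6.11 × 122.2 = 747 W
P_in = P_out / η = 747 / 0.744 = 1004 W
I_L = P_in / (√3·V_L·cosφ) = 1004 / (1.732 × 460 × 0.905) = 1.39 A

1.39 A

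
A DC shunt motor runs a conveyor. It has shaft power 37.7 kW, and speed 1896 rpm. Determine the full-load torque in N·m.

190 N·m

ω = 2π × 1896/60 = 198.5 rad/s
τ = P/ω = 37700/198.5 = 190 N·m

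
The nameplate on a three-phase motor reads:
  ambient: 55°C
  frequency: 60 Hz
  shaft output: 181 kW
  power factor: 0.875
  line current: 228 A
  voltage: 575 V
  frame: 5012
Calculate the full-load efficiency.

91.1 %

P_out = 181 kW = 181000 W
P_in = √3·V_L·I_L·cosφ = 1.732 × 575 × 228 × 0.875 = 198682 W
η = P_out / P_in = 181000 / 198682 = 0.911 = 91.1%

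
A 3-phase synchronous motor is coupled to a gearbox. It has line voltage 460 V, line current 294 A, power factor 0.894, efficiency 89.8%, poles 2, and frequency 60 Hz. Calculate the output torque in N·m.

P_in = √3·V·I·cosφ = 1.732 × 460 × 294 × 0.894 = 209407 W
P_out = η·P_in = 0.898 × 209407 = 188047 W
n = n_s = 120×60/2 = 3600 rpm (synchronous)
ω = 2π×3600/60 = 377 rad/s
τ = P_out/ω = 188047/377 = 499 N·m

499 N·m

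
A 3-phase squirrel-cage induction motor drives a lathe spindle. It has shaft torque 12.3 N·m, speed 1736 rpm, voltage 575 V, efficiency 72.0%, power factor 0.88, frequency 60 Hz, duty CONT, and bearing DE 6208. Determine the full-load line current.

3.54 A

ω = 2π×1736/60 = 181.8 rad/s; P_out = τω = 12.3 × 181.8 = 2236 W
P_in = P_out / η = 2236 / 0.720 = 3106 W
I_L = P_in / (√3·V_L·cosφ) = 3106 / (1.732 × 575 × 0.88) = 3.54 A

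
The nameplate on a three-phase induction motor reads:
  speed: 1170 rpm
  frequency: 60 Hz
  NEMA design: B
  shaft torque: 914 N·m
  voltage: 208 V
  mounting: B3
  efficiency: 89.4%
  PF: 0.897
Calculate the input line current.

388 A

ω = 2π×1170/60 = 122.5 rad/s; P_out = τω = 914 × 122.5 = 111965 W
P_in = P_out / η = 111965 / 0.894 = 125240 W
I_L = P_in / (√3·V_L·cosφ) = 125240 / (1.732 × 208 × 0.897) = 388 A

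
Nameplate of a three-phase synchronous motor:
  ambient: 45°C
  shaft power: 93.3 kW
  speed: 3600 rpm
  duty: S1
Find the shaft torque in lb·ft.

ω = 2π × 3600/60 = 377 rad/s
τ = P/ω = 93300/377 = 247.5 N·m
In lb·ft: 247.5/1.356 = 183 lb·ft

183 lb·ft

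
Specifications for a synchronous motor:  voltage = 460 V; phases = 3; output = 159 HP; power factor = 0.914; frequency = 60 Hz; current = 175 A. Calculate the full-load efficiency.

P_out = 159 × 746 = 118614 W
P_in = √3·V_L·I_L·cosφ = 1.732 × 460 × 175 × 0.914 = 127435 W
η = P_out / P_in = 118614 / 127435 = 0.931 = 93.1%

93.1 %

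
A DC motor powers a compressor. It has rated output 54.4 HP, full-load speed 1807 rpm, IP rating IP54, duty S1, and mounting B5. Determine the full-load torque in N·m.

P_out = 54.4 × 746 = 40582 W
ω = 2π × 1807/60 = 189.2 rad/s
τ = P_out/ω = 40582/189.2 = 214 N·m

214 N·m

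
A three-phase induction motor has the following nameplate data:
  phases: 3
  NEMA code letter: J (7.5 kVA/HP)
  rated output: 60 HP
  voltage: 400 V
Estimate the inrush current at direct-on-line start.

S_LR = 7.5 × 60 = 450 kVA
I_LR = S_LR/(√3·V_L) = 450000/(1.732×400) = 650 A

650 A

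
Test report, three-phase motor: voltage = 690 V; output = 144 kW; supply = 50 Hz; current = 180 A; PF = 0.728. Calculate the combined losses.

12600 W

P_in = √3·V·I·cosφ = 1.732×690×180×0.728 = 156603 W
P_out = 144000 W
Losses = P_in − P_out = 156603 − 144000 = 12603 W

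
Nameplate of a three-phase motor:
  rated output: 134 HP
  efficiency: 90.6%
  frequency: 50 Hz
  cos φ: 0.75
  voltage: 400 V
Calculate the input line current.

212 A

P_out = 134 × 746 = 99964 W
P_in = P_out / η = 99964 / 0.906 = 110336 W
I_L = P_in / (√3·V_L·cosφ) = 110336 / (1.732 × 400 × 0.75) = 212 A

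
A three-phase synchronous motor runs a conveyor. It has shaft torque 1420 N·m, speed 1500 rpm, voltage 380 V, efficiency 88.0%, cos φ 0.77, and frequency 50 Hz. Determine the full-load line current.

ω = 2π×1500/60 = 157.1 rad/s; P_out = τω = 1420 × 157.1 = 223082 W
P_in = P_out / η = 223082 / 0.880 = 253502 W
I_L = P_in / (√3·V_L·cosφ) = 253502 / (1.732 × 380 × 0.77) = 500 A

500 A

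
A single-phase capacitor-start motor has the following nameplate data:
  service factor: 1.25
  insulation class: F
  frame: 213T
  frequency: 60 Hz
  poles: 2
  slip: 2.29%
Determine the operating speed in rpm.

n_s = 120f/p = 120×60/2 = 3600 rpm
n = n_s(1 − s) = 3600 × (1 − 0.0229) = 3518 rpm

3518 rpm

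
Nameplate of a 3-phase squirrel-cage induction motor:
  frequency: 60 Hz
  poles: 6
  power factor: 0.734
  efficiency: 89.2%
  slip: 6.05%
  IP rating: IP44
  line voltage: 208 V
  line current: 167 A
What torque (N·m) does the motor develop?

334 N·m

P_in = √3·V·I·cosφ = 1.732 × 208 × 167 × 0.734 = 44159 W
P_out = η·P_in = 0.892 × 44159 = 39390 W
n_s = 120×60/6 = 1200 rpm; n = 1200×(1−0.0605) = 1127 rpm
ω = 2π×1127/60 = 118 rad/s
τ = P_out/ω = 39390/118 = 334 N·m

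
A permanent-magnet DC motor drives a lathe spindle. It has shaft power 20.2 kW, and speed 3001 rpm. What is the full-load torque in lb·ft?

47.4 lb·ft

ω = 2π × 3001/60 = 314.3 rad/s
τ = P/ω = 20200/314.3 = 64.27 N·m
In lb·ft: 64.27/1.356 = 47.4 lb·ft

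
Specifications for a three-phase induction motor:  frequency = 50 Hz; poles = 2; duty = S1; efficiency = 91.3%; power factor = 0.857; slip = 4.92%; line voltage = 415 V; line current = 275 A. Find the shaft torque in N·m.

518 N·m

P_in = √3·V·I·cosφ = 1.732 × 415 × 275 × 0.857 = 169398 W
P_out = η·P_in = 0.913 × 169398 = 154660 W
n_s = 120×50/2 = 3000 rpm; n = 3000×(1−0.0492) = 2852 rpm
ω = 2π×2852/60 = 298.7 rad/s
τ = P_out/ω = 154660/298.7 = 518 N·m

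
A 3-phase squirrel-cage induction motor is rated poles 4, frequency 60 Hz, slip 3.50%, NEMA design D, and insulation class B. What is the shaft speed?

n_s = 120f/p = 120×60/4 = 1800 rpm
n = n_s(1 − s) = 1800 × (1 − 0.035) = 1737 rpm

1737 rpm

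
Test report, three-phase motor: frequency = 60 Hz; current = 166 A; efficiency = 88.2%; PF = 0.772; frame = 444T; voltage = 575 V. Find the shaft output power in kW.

P_in = √3·V·I·cosφ = 1.732 × 575 × 166 × 0.772 = 127627 W
P_out = η·P_in = 0.882 × 127627 = 112567 W

113 kW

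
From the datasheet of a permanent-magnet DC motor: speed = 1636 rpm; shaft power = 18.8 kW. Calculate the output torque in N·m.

110 N·m

ω = 2π × 1636/60 = 171.3 rad/s
τ = P/ω = 18800/171.3 = 110 N·m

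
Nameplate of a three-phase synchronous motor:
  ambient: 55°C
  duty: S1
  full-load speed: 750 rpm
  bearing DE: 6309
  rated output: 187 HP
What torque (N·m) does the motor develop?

P_out = 187 × 746 = 139502 W
ω = 2π × 750/60 = 78.54 rad/s
τ = P_out/ω = 139502/78.54 = 1780 N·m

1780 N·m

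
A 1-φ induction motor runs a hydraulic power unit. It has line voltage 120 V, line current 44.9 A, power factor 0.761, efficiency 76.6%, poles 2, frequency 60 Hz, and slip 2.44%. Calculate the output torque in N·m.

P_in = V·I·cosφ = 120 × 44.9 × 0.761 = 4100 W
P_out = η·P_in = 0.766 × 4100 = 3141 W
n_s = 120×60/2 = 3600 rpm; n = 3600×(1−0.0244) = 3512 rpm
ω = 2π×3512/60 = 367.8 rad/s
τ = P_out/ω = 3141/367.8 = 8.54 N·m

8.54 N·m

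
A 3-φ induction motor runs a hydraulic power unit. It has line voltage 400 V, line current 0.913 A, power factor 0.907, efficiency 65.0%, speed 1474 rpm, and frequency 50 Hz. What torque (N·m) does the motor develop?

2.42 N·m

P_in = √3·V·I·cosφ = 1.732 × 400 × 0.913 × 0.907 = 574 W
P_out = η·P_in = 0.65 × 574 = 373 W
n = 1474 rpm
ω = 2π×1474/60 = 154.4 rad/s
τ = P_out/ω = 373/154.4 = 2.42 N·m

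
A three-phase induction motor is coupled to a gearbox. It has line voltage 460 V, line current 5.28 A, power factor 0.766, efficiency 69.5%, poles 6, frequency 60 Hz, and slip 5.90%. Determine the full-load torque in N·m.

P_in = √3·V·I·cosφ = 1.732 × 460 × 5.28 × 0.766 = 3222 W
P_out = η·P_in = 0.695 × 3222 = 2239 W
n_s = 120×60/6 = 1200 rpm; n = 1200×(1−0.059) = 1129 rpm
ω = 2π×1129/60 = 118.2 rad/s
τ = P_out/ω = 2239/118.2 = 18.9 N·m

18.9 N·m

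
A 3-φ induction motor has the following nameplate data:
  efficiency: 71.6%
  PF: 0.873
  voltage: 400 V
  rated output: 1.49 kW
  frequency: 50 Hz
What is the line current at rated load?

P_out = 1.49 kW = 1490 W
P_in = P_out / η = 1490 / 0.716 = 2081 W
I_L = P_in / (√3·V_L·cosφ) = 2081 / (1.732 × 400 × 0.873) = 3.44 A

3.44 A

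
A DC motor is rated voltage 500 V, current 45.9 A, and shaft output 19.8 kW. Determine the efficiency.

86.3 %

P_out = 19.8 kW = 19800 W
P_in = V·I = 500 × 45.9 = 22950 W
η = P_out / P_in = 19800 / 22950 = 0.863 = 86.3%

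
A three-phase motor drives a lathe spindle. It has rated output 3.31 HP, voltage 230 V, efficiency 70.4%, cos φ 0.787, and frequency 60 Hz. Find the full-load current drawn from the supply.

11.2 A

P_out = 3.31 × 746 = 2469 W
P_in = P_out / η = 2469 / 0.704 = 3507 W
I_L = P_in / (√3·V_L·cosφ) = 3507 / (1.732 × 230 × 0.787) = 11.2 A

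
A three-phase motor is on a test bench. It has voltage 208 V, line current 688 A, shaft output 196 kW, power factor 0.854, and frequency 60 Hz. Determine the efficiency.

P_out = 196 kW = 196000 W
P_in = √3·V_L·I_L·cosφ = 1.732 × 208 × 688 × 0.854 = 211669 W
η = P_out / P_in = 196000 / 211669 = 0.926 = 92.6%

92.6 %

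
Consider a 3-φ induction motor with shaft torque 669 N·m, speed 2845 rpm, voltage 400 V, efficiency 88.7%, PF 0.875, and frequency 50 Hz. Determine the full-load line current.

371 A

ω = 2π×2845/60 = 297.9 rad/s; P_out = τω = 669 × 297.9 = 199295 W
P_in = P_out / η = 199295 / 0.887 = 224684 W
I_L = P_in / (√3·V_L·cosφ) = 224684 / (1.732 × 400 × 0.875) = 371 A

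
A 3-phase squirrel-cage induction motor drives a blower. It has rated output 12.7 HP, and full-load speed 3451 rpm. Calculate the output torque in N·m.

P_out = 12.7 × 746 = 9474 W
ω = 2π × 3451/60 = 361.4 rad/s
τ = P_out/ω = 9474/361.4 = 26.2 N·m

26.2 N·m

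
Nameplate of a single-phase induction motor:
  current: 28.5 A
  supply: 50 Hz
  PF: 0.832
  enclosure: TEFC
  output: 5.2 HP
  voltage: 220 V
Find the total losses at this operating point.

1340 W

P_in = V·I·cosφ = 220×28.5×0.832 = 5217 W
P_out = 5.2×746 = 3879 W
Losses = P_in − P_out = 5217 − 3879 = 1338 W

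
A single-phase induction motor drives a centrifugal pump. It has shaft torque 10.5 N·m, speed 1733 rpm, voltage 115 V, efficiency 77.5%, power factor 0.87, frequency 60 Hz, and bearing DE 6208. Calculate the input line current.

ω = 2π×1733/60 = 181.5 rad/s; P_out = τω = 10.5 × 181.5 = 1906 W
P_in = P_out / η = 1906 / 0.775 = 2459 W
I = P_in / (V·cosφ) = 2459 / (115 × 0.87) = 24.6 A

24.6 A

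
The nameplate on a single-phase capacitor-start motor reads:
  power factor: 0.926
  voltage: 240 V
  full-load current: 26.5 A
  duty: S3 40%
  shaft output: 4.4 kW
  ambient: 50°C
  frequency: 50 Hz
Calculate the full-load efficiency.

74.7 %

P_out = 4.4 kW = 4400 W
P_in = V·I·cosφ = 240 × 26.5 × 0.926 = 5889 W
η = P_out / P_in = 4400 / 5889 = 0.747 = 74.7%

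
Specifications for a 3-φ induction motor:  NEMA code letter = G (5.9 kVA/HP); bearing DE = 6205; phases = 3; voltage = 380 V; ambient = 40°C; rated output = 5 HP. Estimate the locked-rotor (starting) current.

44.8 A

S_LR = 5.9 × 5 = 29.5 kVA
I_LR = S_LR/(√3·V_L) = 29500/(1.732×380) = 44.8 A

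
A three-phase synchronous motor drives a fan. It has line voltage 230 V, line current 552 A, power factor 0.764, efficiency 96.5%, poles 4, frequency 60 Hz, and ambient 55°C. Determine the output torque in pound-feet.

P_in = √3·V·I·cosφ = 1.732 × 230 × 552 × 0.764 = 168000 W
P_out = η·P_in = 0.965 × 168000 = 162120 W
n = n_s = 120×60/4 = 1800 rpm (synchronous)
ω = 2π×1800/60 = 188.5 rad/s
τ = P_out/ω = 162120/188.5 = 860.1 N·m
In lb·ft: 860.1/1.356 = 634 lb·ft

634 lb·ft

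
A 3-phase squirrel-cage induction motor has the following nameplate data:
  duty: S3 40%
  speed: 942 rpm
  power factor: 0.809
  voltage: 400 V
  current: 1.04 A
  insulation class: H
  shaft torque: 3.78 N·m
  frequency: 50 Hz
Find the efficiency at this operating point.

64.0 %

ω = 2π × 942/60 = 98.65 rad/s; P_out = τω = 3.78 × 98.65 = 373 W
P_in = √3·V_L·I_L·cosφ = 1.732 × 400 × 1.04 × 0.809 = 583 W
η = P_out / P_in = 373 / 583 = 0.640 = 64.0%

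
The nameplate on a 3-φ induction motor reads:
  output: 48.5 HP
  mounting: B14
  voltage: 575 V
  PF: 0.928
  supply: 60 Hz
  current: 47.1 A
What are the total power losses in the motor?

P_in = √3·V·I·cosφ = 1.732×575×47.1×0.928 = 43530 W
P_out = 48.5×746 = 36181 W
Losses = P_in − P_out = 43530 − 36181 = 7349 W

7.35 kW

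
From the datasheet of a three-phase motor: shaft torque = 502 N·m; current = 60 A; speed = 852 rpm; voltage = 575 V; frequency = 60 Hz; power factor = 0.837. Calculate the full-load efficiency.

89.6 %

ω = 2π × 852/60 = 89.22 rad/s; P_out = τω = 502 × 89.22 = 44788 W
P_in = √3·V_L·I_L·cosφ = 1.732 × 575 × 60 × 0.837 = 50014 W
η = P_out / P_in = 44788 / 50014 = 0.896 = 89.6%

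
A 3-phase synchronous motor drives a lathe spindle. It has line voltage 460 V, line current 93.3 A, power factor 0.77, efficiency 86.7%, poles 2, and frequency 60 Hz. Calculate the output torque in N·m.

P_in = √3·V·I·cosφ = 1.732 × 460 × 93.3 × 0.77 = 57237 W
P_out = η·P_in = 0.867 × 57237 = 49624 W
n = n_s = 120×60/2 = 3600 rpm (synchronous)
ω = 2π×3600/60 = 377 rad/s
τ = P_out/ω = 49624/377 = 132 N·m

132 N·m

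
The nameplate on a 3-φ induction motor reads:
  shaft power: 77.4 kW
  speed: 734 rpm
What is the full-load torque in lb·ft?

743 lb·ft

ω = 2π × 734/60 = 76.86 rad/s
τ = P/ω = 77400/76.86 = 1007 N·m
In lb·ft: 1007/1.356 = 743 lb·ft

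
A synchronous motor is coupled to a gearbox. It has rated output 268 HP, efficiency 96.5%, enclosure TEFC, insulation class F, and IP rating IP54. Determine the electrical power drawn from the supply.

P_out = 268 × 746 = 199928 W
P_in = P_out/η = 199928/0.965 = 207179 W = 207 kW

207 kW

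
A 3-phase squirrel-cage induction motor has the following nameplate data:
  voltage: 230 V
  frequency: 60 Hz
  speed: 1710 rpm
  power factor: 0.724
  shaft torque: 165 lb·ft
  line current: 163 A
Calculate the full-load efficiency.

τ = 165 lb·ft × 1.356 = 223.7 N·m
ω = 2π × 1710/60 = 179.1 rad/s; P_out = τω = 223.7 × 179.1 = 40065 W
P_in = √3·V_L·I_L·cosφ = 1.732 × 230 × 163 × 0.724 = 47011 W
η = P_out / P_in = 40065 / 47011 = 0.852 = 85.2%

85.2 %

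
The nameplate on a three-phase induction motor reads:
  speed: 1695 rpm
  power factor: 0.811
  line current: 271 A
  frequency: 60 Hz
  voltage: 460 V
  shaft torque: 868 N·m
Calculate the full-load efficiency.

88.0 %

ω = 2π × 1695/60 = 177.5 rad/s; P_out = τω = 868 × 177.5 = 154070 W
P_in = √3·V_L·I_L·cosφ = 1.732 × 460 × 271 × 0.811 = 175104 W
η = P_out / P_in = 154070 / 175104 = 0.880 = 88.0%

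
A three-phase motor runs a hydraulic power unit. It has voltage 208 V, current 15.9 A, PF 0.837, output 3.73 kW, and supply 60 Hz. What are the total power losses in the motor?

P_in = √3·V·I·cosφ = 1.732×208×15.9×0.837 = 4794 W
P_out = 3730 W
Losses = P_in − P_out = 4794 − 3730 = 1064 W

1060 W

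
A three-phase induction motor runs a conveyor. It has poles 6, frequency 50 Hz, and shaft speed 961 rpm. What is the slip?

3.9 %

n_s = 120f/p = 120×50/6 = 1000 rpm
s = (n_s − n)/n_s = (1000 − 961)/1000 = 0.0390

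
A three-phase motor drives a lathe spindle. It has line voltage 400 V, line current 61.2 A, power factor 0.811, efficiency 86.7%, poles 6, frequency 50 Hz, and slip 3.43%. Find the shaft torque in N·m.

295 N·m

P_in = √3·V·I·cosφ = 1.732 × 400 × 61.2 × 0.811 = 34386 W
P_out = η·P_in = 0.867 × 34386 = 29813 W
n_s = 120×50/6 = 1000 rpm; n = 1000×(1−0.0343) = 966 rpm
ω = 2π×966/60 = 101.2 rad/s
τ = P_out/ω = 29813/101.2 = 295 N·m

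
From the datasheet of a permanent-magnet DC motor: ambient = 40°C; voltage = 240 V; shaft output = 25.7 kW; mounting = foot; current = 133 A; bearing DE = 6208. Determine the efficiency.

P_out = 25.7 kW = 25700 W
P_in = V·I = 240 × 133 = 31920 W
η = P_out / P_in = 25700 / 31920 = 0.805 = 80.5%

80.5 %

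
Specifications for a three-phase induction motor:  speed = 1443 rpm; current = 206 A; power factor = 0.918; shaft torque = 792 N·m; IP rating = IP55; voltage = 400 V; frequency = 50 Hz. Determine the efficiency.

91.3 %

ω = 2π × 1443/60 = 151.1 rad/s; P_out = τω = 792 × 151.1 = 119671 W
P_in = √3·V_L·I_L·cosφ = 1.732 × 400 × 206 × 0.918 = 131014 W
η = P_out / P_in = 119671 / 131014 = 0.913 = 91.3%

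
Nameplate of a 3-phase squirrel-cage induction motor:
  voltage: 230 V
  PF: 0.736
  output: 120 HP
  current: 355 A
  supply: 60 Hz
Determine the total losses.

14.6 kW

P_in = √3·V·I·cosφ = 1.732×230×355×0.736 = 104084 W
P_out = 120×746 = 89520 W
Losses = P_in − P_out = 104084 − 89520 = 14564 W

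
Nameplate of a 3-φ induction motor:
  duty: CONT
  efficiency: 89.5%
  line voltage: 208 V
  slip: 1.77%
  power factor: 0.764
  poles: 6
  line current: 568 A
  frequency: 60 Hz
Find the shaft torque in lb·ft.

P_in = √3·V·I·cosφ = 1.732 × 208 × 568 × 0.764 = 156334 W
P_out = η·P_in = 0.895 × 156334 = 139919 W
n_s = 120×60/6 = 1200 rpm; n = 1200×(1−0.0177) = 1179 rpm
ω = 2π×1179/60 = 123.5 rad/s
τ = P_out/ω = 139919/123.5 = 1133 N·m
In lb·ft: 1133/1.356 = 836 lb·ft

836 lb·ft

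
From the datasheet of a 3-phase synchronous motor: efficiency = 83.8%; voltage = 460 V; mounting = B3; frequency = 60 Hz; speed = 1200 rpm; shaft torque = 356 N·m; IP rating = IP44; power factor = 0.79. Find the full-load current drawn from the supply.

84.8 A

ω = 2π×1200/60 = 125.7 rad/s; P_out = τω = 356 × 125.7 = 44749 W
P_in = P_out / η = 44749 / 0.838 = 53400 W
I_L = P_in / (√3·V_L·cosφ) = 53400 / (1.732 × 460 × 0.79) = 84.8 A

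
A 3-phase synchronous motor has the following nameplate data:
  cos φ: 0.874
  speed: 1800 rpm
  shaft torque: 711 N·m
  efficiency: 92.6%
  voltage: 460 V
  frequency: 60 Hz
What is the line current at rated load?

ω = 2π×1800/60 = 188.5 rad/s; P_out = τω = 711 × 188.5 = 134024 W
P_in = P_out / η = 134024 / 0.926 = 144734 W
I_L = P_in / (√3·V_L·cosφ) = 144734 / (1.732 × 460 × 0.874) = 208 A

208 A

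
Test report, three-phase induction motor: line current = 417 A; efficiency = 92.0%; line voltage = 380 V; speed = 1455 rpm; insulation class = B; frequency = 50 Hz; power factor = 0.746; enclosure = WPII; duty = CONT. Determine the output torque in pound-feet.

P_in = √3·V·I·cosφ = 1.732 × 380 × 417 × 0.746 = 204742 W
P_out = η·P_in = 0.92 × 204742 = 188363 W
n = 1455 rpm
ω = 2π×1455/60 = 152.4 rad/s
τ = P_out/ω = 188363/152.4 = 1236 N·m
In lb·ft: 1236/1.356 = 912 lb·ft

912 lb·ft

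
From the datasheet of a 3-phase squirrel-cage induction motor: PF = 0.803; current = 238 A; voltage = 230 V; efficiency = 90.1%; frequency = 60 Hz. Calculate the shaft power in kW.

68.6 kW

P_in = √3·V·I·cosφ = 1.732 × 230 × 238 × 0.803 = 76132 W
P_out = η·P_in = 0.901 × 76132 = 68595 W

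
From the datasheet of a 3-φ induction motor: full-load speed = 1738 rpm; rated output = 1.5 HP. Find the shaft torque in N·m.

6.15 N·m

P_out = 1.5 × 746 = 1119 W
ω = 2π × 1738/60 = 182 rad/s
τ = P_out/ω = 1119/182 = 6.15 N·m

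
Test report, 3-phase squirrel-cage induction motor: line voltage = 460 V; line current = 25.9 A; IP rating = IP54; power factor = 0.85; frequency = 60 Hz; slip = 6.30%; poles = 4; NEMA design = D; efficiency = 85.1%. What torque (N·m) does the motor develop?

P_in = √3·V·I·cosφ = 1.732 × 460 × 25.9 × 0.85 = 17540 W
P_out = η·P_in = 0.851 × 17540 = 14927 W
n_s = 120×60/4 = 1800 rpm; n = 1800×(1−0.063) = 1687 rpm
ω = 2π×1687/60 = 176.7 rad/s
τ = P_out/ω = 14927/176.7 = 84.5 N·m

84.5 N·m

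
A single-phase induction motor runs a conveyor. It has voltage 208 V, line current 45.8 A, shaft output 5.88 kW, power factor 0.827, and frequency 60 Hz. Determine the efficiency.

74.6 %

P_out = 5.88 kW = 5880 W
P_in = V·I·cosφ = 208 × 45.8 × 0.827 = 7878 W
η = P_out / P_in = 5880 / 7878 = 0.746 = 74.6%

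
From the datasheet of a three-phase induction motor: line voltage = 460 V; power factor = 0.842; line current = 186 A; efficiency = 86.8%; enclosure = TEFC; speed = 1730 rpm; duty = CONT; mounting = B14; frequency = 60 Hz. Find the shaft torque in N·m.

598 N·m

P_in = √3·V·I·cosφ = 1.732 × 460 × 186 × 0.842 = 124776 W
P_out = η·P_in = 0.868 × 124776 = 108306 W
n = 1730 rpm
ω = 2π×1730/60 = 181.2 rad/s
τ = P_out/ω = 108306/181.2 = 598 N·m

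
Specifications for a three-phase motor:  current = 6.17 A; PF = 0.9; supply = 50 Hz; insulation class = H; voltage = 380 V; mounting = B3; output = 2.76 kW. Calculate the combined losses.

P_in = √3·V·I·cosφ = 1.732×380×6.17×0.9 = 3655 W
P_out = 2760 W
Losses = P_in − P_out = 3655 − 2760 = 895 W

895 W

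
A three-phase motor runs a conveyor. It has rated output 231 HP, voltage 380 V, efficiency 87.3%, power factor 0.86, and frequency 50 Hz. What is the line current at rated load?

P_out = 231 × 746 = 172326 W
P_in = P_out / η = 172326 / 0.873 = 197395 W
I_L = P_in / (√3·V_L·cosφ) = 197395 / (1.732 × 380 × 0.86) = 349 A

349 A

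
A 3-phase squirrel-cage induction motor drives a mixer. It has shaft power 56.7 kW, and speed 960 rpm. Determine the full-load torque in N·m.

564 N·m

ω = 2π × 960/60 = 100.5 rad/s
τ = P/ω = 56700/100.5 = 564 N·m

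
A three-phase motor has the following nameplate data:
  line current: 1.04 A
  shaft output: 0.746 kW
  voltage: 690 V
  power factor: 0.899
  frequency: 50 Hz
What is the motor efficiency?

P_out = 0.746 kW = 746 W
P_in = √3·V_L·I_L·cosφ = 1.732 × 690 × 1.04 × 0.899 = 1117 W
η = P_out / P_in = 746 / 1117 = 0.668 = 66.8%

66.8 %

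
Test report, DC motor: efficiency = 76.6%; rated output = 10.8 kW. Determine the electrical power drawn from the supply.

14.1 kW

P_out = 10800 W
P_in = P_out/η = 10800/0.766 = 14099 W = 14.1 kW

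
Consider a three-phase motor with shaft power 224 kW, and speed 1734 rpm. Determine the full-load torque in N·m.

1230 N·m

ω = 2π × 1734/60 = 181.6 rad/s
τ = P/ω = 224000/181.6 = 1230 N·m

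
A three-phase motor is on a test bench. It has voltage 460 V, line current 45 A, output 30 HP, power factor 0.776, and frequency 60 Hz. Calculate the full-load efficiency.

P_out = 30 × 746 = 22380 W
P_in = √3·V_L·I_L·cosφ = 1.732 × 460 × 45 × 0.776 = 27821 W
η = P_out / P_in = 22380 / 27821 = 0.804 = 80.4%

80.4 %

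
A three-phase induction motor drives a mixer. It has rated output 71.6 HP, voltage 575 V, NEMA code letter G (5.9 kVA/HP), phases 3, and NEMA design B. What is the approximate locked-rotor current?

S_LR = 5.9 × 71.6 = 422.44 kVA
I_LR = S_LR/(√3·V_L) = 422440/(1.732×575) = 424 A

424 A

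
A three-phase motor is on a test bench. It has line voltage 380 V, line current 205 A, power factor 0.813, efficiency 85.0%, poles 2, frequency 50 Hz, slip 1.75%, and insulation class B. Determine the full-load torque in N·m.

302 N·m

P_in = √3·V·I·cosφ = 1.732 × 380 × 205 × 0.813 = 109692 W
P_out = η·P_in = 0.85 × 109692 = 93238 W
n_s = 120×50/2 = 3000 rpm; n = 3000×(1−0.0175) = 2948 rpm
ω = 2π×2948/60 = 308.7 rad/s
τ = P_out/ω = 93238/308.7 = 302 N·m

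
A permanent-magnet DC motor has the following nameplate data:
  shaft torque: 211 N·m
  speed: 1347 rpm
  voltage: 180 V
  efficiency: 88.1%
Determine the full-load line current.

ω = 2π×1347/60 = 141.1 rad/s; P_out = τω = 211 × 141.1 = 29772 W
P_in = P_out / η = 29772 / 0.881 = 33793 W
I = P_in / V = 33793 / 180 = 188 A

188 A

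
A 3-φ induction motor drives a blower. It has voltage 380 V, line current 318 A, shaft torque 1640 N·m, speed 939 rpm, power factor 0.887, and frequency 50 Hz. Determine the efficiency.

86.9 %

ω = 2π × 939/60 = 98.33 rad/s; P_out = τω = 1640 × 98.33 = 161261 W
P_in = √3·V_L·I_L·cosφ = 1.732 × 380 × 318 × 0.887 = 185645 W
η = P_out / P_in = 161261 / 185645 = 0.869 = 86.9%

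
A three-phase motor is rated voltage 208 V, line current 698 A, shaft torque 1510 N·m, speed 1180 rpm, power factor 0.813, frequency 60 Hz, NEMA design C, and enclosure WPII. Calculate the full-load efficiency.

91.3 %

ω = 2π × 1180/60 = 123.6 rad/s; P_out = τω = 1510 × 123.6 = 186636 W
P_in = √3·V_L·I_L·cosφ = 1.732 × 208 × 698 × 0.813 = 204436 W
η = P_out / P_in = 186636 / 204436 = 0.913 = 91.3%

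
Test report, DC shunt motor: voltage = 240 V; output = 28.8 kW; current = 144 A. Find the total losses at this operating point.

P_in = V·I = 240×144 = 34560 W
P_out = 28800 W
Losses = P_in − P_out = 34560 − 28800 = 5760 W

5760 W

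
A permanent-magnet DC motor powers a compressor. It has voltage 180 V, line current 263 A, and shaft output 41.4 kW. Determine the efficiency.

P_out = 41.4 kW = 41400 W
P_in = V·I = 180 × 263 = 47340 W
η = P_out / P_in = 41400 / 47340 = 0.875 = 87.5%

87.5 %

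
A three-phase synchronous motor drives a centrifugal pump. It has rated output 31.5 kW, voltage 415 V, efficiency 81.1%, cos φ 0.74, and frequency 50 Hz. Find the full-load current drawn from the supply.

P_out = 31.5 kW = 31500 W
P_in = P_out / η = 31500 / 0.811 = 38841 W
I_L = P_in / (√3·V_L·cosφ) = 38841 / (1.732 × 415 × 0.74) = 73 A

73 A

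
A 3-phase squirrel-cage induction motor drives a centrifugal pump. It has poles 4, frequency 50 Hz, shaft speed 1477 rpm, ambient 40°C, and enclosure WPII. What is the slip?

n_s = 120f/p = 120×50/4 = 1500 rpm
s = (n_s − n)/n_s = (1500 − 1477)/1500 = 0.0153

1.5 %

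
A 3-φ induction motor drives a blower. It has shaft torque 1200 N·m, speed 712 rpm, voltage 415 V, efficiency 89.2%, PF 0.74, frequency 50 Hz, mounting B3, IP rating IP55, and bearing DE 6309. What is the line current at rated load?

ω = 2π×712/60 = 74.56 rad/s; P_out = τω = 1200 × 74.56 = 89472 W
P_in = P_out / η = 89472 / 0.892 = 100305 W
I_L = P_in / (√3·V_L·cosφ) = 100305 / (1.732 × 415 × 0.74) = 189 A

189 A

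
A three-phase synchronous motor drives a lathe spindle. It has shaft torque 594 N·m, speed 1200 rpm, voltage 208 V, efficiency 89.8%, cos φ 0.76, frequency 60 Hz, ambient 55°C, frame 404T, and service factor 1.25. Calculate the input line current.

304 A

ω = 2π×1200/60 = 125.7 rad/s; P_out = τω = 594 × 125.7 = 74666 W
P_in = P_out / η = 74666 / 0.898 = 83147 W
I_L = P_in / (√3·V_L·cosφ) = 83147 / (1.732 × 208 × 0.76) = 304 A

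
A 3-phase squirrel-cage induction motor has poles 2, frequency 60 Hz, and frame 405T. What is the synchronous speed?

3600 rpm

n_s = 120f/p = 120×60/2 = 3600 rpm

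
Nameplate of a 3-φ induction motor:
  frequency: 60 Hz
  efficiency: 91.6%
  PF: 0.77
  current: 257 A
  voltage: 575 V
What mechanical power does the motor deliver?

181 kW

P_in = √3·V·I·cosφ = 1.732 × 575 × 257 × 0.77 = 197079 W
P_out = η·P_in = 0.916 × 197079 = 180524 W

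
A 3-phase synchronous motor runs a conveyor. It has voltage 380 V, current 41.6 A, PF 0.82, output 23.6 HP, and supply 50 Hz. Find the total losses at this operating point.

P_in = √3·V·I·cosφ = 1.732×380×41.6×0.82 = 22451 W
P_out = 23.6×746 = 17606 W
Losses = P_in − P_out = 22451 − 17606 = 4845 W

4.85 kW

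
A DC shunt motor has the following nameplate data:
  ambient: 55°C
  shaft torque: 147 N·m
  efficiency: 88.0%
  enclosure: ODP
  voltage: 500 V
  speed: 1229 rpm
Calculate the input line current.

ω = 2π×1229/60 = 128.7 rad/s; P_out = τω = 147 × 128.7 = 18919 W
P_in = P_out / η = 18919 / 0.880 = 21499 W
I = P_in / V = 21499 / 500 = 43 A

43 A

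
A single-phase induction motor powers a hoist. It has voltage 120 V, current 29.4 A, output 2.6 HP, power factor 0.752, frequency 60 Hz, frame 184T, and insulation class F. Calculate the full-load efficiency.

73.1 %

P_out = 2.6 × 746 = 1940 W
P_in = V·I·cosφ = 120 × 29.4 × 0.752 = 2653 W
η = P_out / P_in = 1940 / 2653 = 0.731 = 73.1%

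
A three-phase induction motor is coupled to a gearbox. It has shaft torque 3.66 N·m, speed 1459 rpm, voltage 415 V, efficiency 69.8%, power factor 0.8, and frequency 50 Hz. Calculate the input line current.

1.39 A

ω = 2π×1459/60 = 152.8 rad/s; P_out = τω = 3.66 × 152.8 = 559 W
P_in = P_out / η = 559 / 0.698 = 801 W
I_L = P_in / (√3·V_L·cosφ) = 801 / (1.732 × 415 × 0.8) = 1.39 A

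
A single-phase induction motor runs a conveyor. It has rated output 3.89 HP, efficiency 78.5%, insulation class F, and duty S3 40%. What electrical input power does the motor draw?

3.7 kW

P_out = 3.89 × 746 = 2902 W
P_in = P_out/η = 2902/0.785 = 3697 W = 3.7 kW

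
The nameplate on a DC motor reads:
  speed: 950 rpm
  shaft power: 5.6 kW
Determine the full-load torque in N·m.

ω = 2π × 950/60 = 99.48 rad/s
τ = P/ω = 5600/99.48 = 56.3 N·m

56.3 N·m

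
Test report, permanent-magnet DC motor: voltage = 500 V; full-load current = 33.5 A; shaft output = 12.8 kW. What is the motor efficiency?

P_out = 12.8 kW = 12800 W
P_in = V·I = 500 × 33.5 = 16750 W
η = P_out / P_in = 12800 / 16750 = 0.764 = 76.4%

76.4 %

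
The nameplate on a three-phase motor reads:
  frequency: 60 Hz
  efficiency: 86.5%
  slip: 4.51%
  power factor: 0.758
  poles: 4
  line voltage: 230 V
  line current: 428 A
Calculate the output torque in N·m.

621 N·m

P_in = √3·V·I·cosφ = 1.732 × 230 × 428 × 0.758 = 129238 W
P_out = η·P_in = 0.865 × 129238 = 111791 W
n_s = 120×60/4 = 1800 rpm; n = 1800×(1−0.0451) = 1719 rpm
ω = 2π×1719/60 = 180 rad/s
τ = P_out/ω = 111791/180 = 621 N·m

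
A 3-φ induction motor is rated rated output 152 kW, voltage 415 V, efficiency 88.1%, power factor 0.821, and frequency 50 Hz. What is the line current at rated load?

292 A

P_out = 152 kW = 152000 W
P_in = P_out / η = 152000 / 0.881 = 172531 W
I_L = P_in / (√3·V_L·cosφ) = 172531 / (1.732 × 415 × 0.821) = 292 A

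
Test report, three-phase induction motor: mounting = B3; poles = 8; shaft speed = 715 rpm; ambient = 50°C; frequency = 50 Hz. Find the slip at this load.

n_s = 120f/p = 120×50/8 = 750 rpm
s = (n_s − n)/n_s = (750 − 715)/750 = 0.0467

4.7 %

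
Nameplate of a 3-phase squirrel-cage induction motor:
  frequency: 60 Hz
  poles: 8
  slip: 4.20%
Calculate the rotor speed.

862 rpm

n_s = 120f/p = 120×60/8 = 900 rpm
n = n_s(1 − s) = 900 × (1 − 0.042) = 862 rpm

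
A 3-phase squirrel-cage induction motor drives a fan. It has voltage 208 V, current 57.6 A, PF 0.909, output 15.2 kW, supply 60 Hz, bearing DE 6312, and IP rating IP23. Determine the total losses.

P_in = √3·V·I·cosφ = 1.732×208×57.6×0.909 = 18862 W
P_out = 15200 W
Losses = P_in − P_out = 18862 − 15200 = 3662 W

3660 W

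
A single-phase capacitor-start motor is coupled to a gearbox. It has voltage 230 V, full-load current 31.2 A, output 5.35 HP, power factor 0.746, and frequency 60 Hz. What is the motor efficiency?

74.6 %

P_out = 5.35 × 746 = 3991 W
P_in = V·I·cosφ = 230 × 31.2 × 0.746 = 5353 W
η = P_out / P_in = 3991 / 5353 = 0.746 = 74.6%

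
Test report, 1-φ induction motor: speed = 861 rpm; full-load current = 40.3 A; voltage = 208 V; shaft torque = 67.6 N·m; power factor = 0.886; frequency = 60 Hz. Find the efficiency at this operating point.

82.1 %

ω = 2π × 861/60 = 90.16 rad/s; P_out = τω = 67.6 × 90.16 = 6095 W
P_in = V·I·cosφ = 208 × 40.3 × 0.886 = 7427 W
η = P_out / P_in = 6095 / 7427 = 0.821 = 82.1%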